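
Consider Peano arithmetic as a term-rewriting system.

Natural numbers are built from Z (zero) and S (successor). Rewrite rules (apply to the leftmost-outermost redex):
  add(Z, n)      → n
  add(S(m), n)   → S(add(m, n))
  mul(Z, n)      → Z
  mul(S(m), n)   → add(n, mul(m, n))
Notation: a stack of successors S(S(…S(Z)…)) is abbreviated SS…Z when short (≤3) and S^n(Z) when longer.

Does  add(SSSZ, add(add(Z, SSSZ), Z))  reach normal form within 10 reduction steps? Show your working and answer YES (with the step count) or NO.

Answer: YES — reaches normal form S^6(Z) in 9 ≤ 10 steps

Reduction:
  start: add(SSSZ, add(add(Z, SSSZ), Z))
  →1  S(add(SSZ, add(add(Z, SSSZ), Z)))
  →2  S(S(add(SZ, add(add(Z, SSSZ), Z))))
  →3  S(S(S(add(Z, add(add(Z, SSSZ), Z)))))
  →4  S(S(S(add(add(Z, SSSZ), Z))))
  →5  S(S(S(add(SSSZ, Z))))
  →6  S(S(S(S(add(SSZ, Z)))))
  →7  S(S(S(S(S(add(SZ, Z))))))
  →8  S(S(S(S(S(S(add(Z, Z)))))))
  →9  S^6(Z)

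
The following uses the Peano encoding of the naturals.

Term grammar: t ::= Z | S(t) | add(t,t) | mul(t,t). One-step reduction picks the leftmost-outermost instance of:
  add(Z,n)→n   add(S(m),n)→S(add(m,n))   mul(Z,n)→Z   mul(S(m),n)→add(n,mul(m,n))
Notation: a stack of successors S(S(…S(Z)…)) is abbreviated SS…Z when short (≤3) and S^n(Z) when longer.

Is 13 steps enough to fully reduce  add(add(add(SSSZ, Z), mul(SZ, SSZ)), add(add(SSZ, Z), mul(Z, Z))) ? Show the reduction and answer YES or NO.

Answer: NO — after 13 steps the term is S(S(S(add(S(add(SZ, mul(Z, SSZ))), add(add(SSZ, Z), mul(Z, Z)))))), not yet normal

Working:
  start: add(add(add(SSSZ, Z), mul(SZ, SSZ)), add(add(SSZ, Z), mul(Z, Z)))
  step 1: add(add(S(add(SSZ, Z)), mul(SZ, SSZ)), add(add(SSZ, Z), mul(Z, Z)))
  step 2: add(S(add(add(SSZ, Z), mul(SZ, SSZ))), add(add(SSZ, Z), mul(Z, Z)))
  step 3: S(add(add(add(SSZ, Z), mul(SZ, SSZ)), add(add(SSZ, Z), mul(Z, Z))))
  step 4: S(add(add(S(add(SZ, Z)), mul(SZ, SSZ)), add(add(SSZ, Z), mul(Z, Z))))
  step 5: S(add(S(add(add(SZ, Z), mul(SZ, SSZ))), add(add(SSZ, Z), mul(Z, Z))))
  step 6: S(S(add(add(add(SZ, Z), mul(SZ, SSZ)), add(add(SSZ, Z), mul(Z, Z)))))
  step 7: S(S(add(add(S(add(Z, Z)), mul(SZ, SSZ)), add(add(SSZ, Z), mul(Z, Z)))))
  step 8: S(S(add(S(add(add(Z, Z), mul(SZ, SSZ))), add(add(SSZ, Z), mul(Z, Z)))))
  step 9: S(S(S(add(add(add(Z, Z), mul(SZ, SSZ)), add(add(SSZ, Z), mul(Z, Z))))))
  step 10: S(S(S(add(add(Z, mul(SZ, SSZ)), add(add(SSZ, Z), mul(Z, Z))))))
  step 11: S(S(S(add(mul(SZ, SSZ), add(add(SSZ, Z), mul(Z, Z))))))
  step 12: S(S(S(add(add(SSZ, mul(Z, SSZ)), add(add(SSZ, Z), mul(Z, Z))))))
  step 13: S(S(S(add(S(add(SZ, mul(Z, SSZ))), add(add(SSZ, Z), mul(Z, Z))))))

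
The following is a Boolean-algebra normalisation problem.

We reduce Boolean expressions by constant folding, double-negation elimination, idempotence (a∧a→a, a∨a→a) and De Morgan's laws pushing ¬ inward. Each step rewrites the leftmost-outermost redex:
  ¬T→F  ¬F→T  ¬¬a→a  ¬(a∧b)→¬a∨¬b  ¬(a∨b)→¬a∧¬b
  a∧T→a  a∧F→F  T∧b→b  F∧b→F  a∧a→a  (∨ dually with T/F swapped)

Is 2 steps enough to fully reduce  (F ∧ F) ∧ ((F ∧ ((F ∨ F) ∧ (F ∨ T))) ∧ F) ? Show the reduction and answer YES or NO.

  start: (F ∧ F) ∧ ((F ∧ ((F ∨ F) ∧ (F ∨ T))) ∧ F)
  [1] F ∧ ((F ∧ ((F ∨ F) ∧ (F ∨ T))) ∧ F)
  [2] F

Answer: YES — reaches normal form F in 2 ≤ 2 steps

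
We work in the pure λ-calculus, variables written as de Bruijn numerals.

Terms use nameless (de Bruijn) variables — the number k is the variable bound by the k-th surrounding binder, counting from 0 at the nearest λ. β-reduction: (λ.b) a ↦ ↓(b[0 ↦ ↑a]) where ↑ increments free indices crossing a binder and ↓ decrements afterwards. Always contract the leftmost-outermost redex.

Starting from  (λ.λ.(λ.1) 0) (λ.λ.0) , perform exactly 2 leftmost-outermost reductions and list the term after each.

Answer: after 2 steps: λ.0

Working:
  start: (λ.λ.(λ.1) 0) (λ.λ.0)
  [1] λ.(λ.1) 0
  [2] λ.0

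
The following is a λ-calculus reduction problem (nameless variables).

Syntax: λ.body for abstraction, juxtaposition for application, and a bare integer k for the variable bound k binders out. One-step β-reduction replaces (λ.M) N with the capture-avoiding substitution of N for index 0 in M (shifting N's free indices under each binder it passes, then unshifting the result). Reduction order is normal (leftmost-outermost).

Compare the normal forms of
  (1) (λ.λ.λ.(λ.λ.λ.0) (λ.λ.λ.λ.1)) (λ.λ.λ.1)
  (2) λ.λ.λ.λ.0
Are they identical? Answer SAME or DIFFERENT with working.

Term A:
  start: (λ.λ.λ.(λ.λ.λ.0) (λ.λ.λ.λ.1)) (λ.λ.λ.1)
  step 1: λ.λ.(λ.λ.λ.0) (λ.λ.λ.λ.1)
  step 2: λ.λ.λ.λ.0

Term B:
  start: λ.λ.λ.λ.0

Answer: SAME — A ⇓ λ.λ.λ.λ.0, B ⇓ λ.λ.λ.λ.0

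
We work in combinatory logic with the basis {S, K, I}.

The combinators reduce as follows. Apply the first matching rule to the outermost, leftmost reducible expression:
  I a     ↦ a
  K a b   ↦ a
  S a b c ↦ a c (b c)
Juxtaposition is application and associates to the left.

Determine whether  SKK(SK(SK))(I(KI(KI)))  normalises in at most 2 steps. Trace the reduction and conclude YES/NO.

Answer: NO — after 2 steps the term is SK(SK)(I(KI(KI))), not yet normal

Reduction:
  start: SKK(SK(SK))(I(KI(KI)))
  →1  K(SK(SK))(K(SK(SK)))(I(KI(KI)))
  →2  SK(SK)(I(KI(KI)))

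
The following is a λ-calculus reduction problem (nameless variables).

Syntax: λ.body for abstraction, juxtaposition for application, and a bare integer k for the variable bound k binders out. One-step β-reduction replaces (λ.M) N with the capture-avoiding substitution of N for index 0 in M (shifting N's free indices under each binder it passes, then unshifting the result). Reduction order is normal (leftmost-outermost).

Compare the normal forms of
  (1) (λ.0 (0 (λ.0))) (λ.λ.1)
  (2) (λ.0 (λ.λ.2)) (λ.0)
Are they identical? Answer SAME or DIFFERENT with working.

Term A:
  start: (λ.0 (0 (λ.0))) (λ.λ.1)
  →1  (λ.λ.1) ((λ.λ.1) (λ.0))
  →2  λ.(λ.λ.1) (λ.0)
  →3  λ.λ.λ.0

Term B:
  start: (λ.0 (λ.λ.2)) (λ.0)
  →1  (λ.0) (λ.λ.λ.0)
  →2  λ.λ.λ.0

Answer: SAME — A ⇓ λ.λ.λ.0, B ⇓ λ.λ.λ.0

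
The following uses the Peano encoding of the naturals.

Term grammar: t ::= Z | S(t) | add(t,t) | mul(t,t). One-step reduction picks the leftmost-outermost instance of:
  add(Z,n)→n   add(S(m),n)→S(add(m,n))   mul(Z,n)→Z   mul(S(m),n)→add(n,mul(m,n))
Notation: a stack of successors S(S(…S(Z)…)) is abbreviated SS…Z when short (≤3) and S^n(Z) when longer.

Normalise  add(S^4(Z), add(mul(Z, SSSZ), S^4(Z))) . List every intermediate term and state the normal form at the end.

Answer: normal form = S^8(Z)  (in 7 steps)

Reduction:
  start: add(S^4(Z), add(mul(Z, SSSZ), S^4(Z)))
  [1] S(add(SSSZ, add(mul(Z, SSSZ), S^4(Z))))
  [2] S(S(add(SSZ, add(mul(Z, SSSZ), S^4(Z)))))
  [3] S(S(S(add(SZ, add(mul(Z, SSSZ), S^4(Z))))))
  [4] S(S(S(S(add(Z, add(mul(Z, SSSZ), S^4(Z)))))))
  [5] S(S(S(S(add(mul(Z, SSSZ), S^4(Z))))))
  [6] S(S(S(S(add(Z, S^4(Z))))))
  [7] S^8(Z)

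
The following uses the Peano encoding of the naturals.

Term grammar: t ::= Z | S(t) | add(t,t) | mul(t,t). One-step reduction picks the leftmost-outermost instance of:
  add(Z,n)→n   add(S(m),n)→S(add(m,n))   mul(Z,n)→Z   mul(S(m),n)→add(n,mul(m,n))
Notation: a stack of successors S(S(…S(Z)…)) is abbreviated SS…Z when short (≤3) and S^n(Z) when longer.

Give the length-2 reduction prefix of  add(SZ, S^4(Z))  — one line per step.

Answer: after 2 steps: S^5(Z)

Working:
  start: add(SZ, S^4(Z))
  [1] S(add(Z, S^4(Z)))
  [2] S^5(Z)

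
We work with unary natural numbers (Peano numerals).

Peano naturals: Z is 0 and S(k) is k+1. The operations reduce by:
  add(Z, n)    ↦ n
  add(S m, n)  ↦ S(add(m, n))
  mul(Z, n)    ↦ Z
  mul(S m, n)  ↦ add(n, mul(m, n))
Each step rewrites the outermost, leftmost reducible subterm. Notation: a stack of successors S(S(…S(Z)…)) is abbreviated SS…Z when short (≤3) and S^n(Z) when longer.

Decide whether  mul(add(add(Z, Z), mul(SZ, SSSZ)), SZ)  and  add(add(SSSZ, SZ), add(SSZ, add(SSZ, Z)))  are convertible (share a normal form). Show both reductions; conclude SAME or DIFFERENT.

Answer: DIFFERENT — A ⇓ SSSZ, B ⇓ S^8(Z)

Derivation:
Term A:
  start: mul(add(add(Z, Z), mul(SZ, SSSZ)), SZ)
  [1] mul(add(Z, mul(SZ, SSSZ)), SZ)
  [2] mul(mul(SZ, SSSZ), SZ)
  [3] mul(add(SSSZ, mul(Z, SSSZ)), SZ)
  [4] mul(S(add(SSZ, mul(Z, SSSZ))), SZ)
  [5] add(SZ, mul(add(SSZ, mul(Z, SSSZ)), SZ))
  [6] S(add(Z, mul(add(SSZ, mul(Z, SSSZ)), SZ)))
  [7] S(mul(add(SSZ, mul(Z, SSSZ)), SZ))
  [8] S(mul(S(add(SZ, mul(Z, SSSZ))), SZ))
  [9] S(add(SZ, mul(add(SZ, mul(Z, SSSZ)), SZ)))
  [10] S(S(add(Z, mul(add(SZ, mul(Z, SSSZ)), SZ))))
  [11] S(S(mul(add(SZ, mul(Z, SSSZ)), SZ)))
  [12] S(S(mul(S(add(Z, mul(Z, SSSZ))), SZ)))
  [13] S(S(add(SZ, mul(add(Z, mul(Z, SSSZ)), SZ))))
  [14] S(S(S(add(Z, mul(add(Z, mul(Z, SSSZ)), SZ)))))
  [15] S(S(S(mul(add(Z, mul(Z, SSSZ)), SZ))))
  [16] S(S(S(mul(mul(Z, SSSZ), SZ))))
  [17] S(S(S(mul(Z, SZ))))
  [18] SSSZ

Term B:
  start: add(add(SSSZ, SZ), add(SSZ, add(SSZ, Z)))
  [1] add(S(add(SSZ, SZ)), add(SSZ, add(SSZ, Z)))
  [2] S(add(add(SSZ, SZ), add(SSZ, add(SSZ, Z))))
  [3] S(add(S(add(SZ, SZ)), add(SSZ, add(SSZ, Z))))
  [4] S(S(add(add(SZ, SZ), add(SSZ, add(SSZ, Z)))))
  [5] S(S(add(S(add(Z, SZ)), add(SSZ, add(SSZ, Z)))))
  [6] S(S(S(add(add(Z, SZ), add(SSZ, add(SSZ, Z))))))
  [7] S(S(S(add(SZ, add(SSZ, add(SSZ, Z))))))
  [8] S(S(S(S(add(Z, add(SSZ, add(SSZ, Z)))))))
  [9] S(S(S(S(add(SSZ, add(SSZ, Z))))))
  [10] S(S(S(S(S(add(SZ, add(SSZ, Z)))))))
  [11] S(S(S(S(S(S(add(Z, add(SSZ, Z))))))))
  [12] S(S(S(S(S(S(add(SSZ, Z)))))))
  [13] S(S(S(S(S(S(S(add(SZ, Z))))))))
  [14] S(S(S(S(S(S(S(S(add(Z, Z)))))))))
  [15] S^8(Z)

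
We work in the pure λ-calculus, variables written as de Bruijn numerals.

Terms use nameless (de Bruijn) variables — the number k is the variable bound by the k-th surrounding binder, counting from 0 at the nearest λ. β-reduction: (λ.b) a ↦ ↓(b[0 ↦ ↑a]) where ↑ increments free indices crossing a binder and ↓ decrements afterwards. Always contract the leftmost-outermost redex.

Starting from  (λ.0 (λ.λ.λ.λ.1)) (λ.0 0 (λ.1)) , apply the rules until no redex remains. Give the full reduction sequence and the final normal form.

  start: (λ.0 (λ.λ.λ.λ.1)) (λ.0 0 (λ.1))
  step 1: (λ.0 0 (λ.1)) (λ.λ.λ.λ.1)
  step 2: (λ.λ.λ.λ.1) (λ.λ.λ.λ.1) (λ.λ.λ.λ.λ.1)
  step 3: (λ.λ.λ.1) (λ.λ.λ.λ.λ.1)
  step 4: λ.λ.1

Answer: normal form = λ.λ.1  (in 4 steps)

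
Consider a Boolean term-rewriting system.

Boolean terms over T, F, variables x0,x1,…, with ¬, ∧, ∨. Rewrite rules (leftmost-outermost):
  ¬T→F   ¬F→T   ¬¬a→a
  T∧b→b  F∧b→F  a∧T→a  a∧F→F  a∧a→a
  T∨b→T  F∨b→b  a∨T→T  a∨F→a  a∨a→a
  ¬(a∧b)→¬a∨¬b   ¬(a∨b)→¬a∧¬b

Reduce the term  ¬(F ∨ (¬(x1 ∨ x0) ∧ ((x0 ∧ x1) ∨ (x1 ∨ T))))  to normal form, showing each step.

Answer: normal form = x1 ∨ x0  (in 12 steps)

Reduction:
  start: ¬(F ∨ (¬(x1 ∨ x0) ∧ ((x0 ∧ x1) ∨ (x1 ∨ T))))
  [1] ¬F ∧ ¬(¬(x1 ∨ x0) ∧ ((x0 ∧ x1) ∨ (x1 ∨ T)))
  [2] T ∧ ¬(¬(x1 ∨ x0) ∧ ((x0 ∧ x1) ∨ (x1 ∨ T)))
  [3] ¬(¬(x1 ∨ x0) ∧ ((x0 ∧ x1) ∨ (x1 ∨ T)))
  [4] ¬¬(x1 ∨ x0) ∨ ¬((x0 ∧ x1) ∨ (x1 ∨ T))
  [5] (x1 ∨ x0) ∨ ¬((x0 ∧ x1) ∨ (x1 ∨ T))
  [6] (x1 ∨ x0) ∨ (¬(x0 ∧ x1) ∧ ¬(x1 ∨ T))
  [7] (x1 ∨ x0) ∨ ((¬x0 ∨ ¬x1) ∧ ¬(x1 ∨ T))
  [8] (x1 ∨ x0) ∨ ((¬x0 ∨ ¬x1) ∧ (¬x1 ∧ ¬T))
  [9] (x1 ∨ x0) ∨ ((¬x0 ∨ ¬x1) ∧ (¬x1 ∧ F))
  [10] (x1 ∨ x0) ∨ ((¬x0 ∨ ¬x1) ∧ F)
  [11] (x1 ∨ x0) ∨ F
  [12] x1 ∨ x0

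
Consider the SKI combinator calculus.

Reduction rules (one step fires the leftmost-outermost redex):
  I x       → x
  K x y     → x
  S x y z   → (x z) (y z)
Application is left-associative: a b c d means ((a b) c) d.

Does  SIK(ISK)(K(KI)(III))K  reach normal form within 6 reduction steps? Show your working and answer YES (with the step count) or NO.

Answer: NO — after 6 steps the term is KIK, not yet normal

Derivation:
  start: SIK(ISK)(K(KI)(III))K
  →1  I(ISK)(K(ISK))(K(KI)(III))K
  →2  ISK(K(ISK))(K(KI)(III))K
  →3  SK(K(ISK))(K(KI)(III))K
  →4  K(K(KI)(III))(K(ISK)(K(KI)(III)))K
  →5  K(KI)(III)K
  →6  KIK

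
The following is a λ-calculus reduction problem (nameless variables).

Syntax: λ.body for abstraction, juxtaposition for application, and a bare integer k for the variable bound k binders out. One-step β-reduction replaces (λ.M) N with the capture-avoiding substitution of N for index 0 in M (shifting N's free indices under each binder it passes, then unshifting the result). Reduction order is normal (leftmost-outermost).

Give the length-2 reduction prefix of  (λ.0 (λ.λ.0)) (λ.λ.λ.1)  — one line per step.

Answer: after 2 steps: λ.λ.1

Working:
  start: (λ.0 (λ.λ.0)) (λ.λ.λ.1)
  [1] (λ.λ.λ.1) (λ.λ.0)
  [2] λ.λ.1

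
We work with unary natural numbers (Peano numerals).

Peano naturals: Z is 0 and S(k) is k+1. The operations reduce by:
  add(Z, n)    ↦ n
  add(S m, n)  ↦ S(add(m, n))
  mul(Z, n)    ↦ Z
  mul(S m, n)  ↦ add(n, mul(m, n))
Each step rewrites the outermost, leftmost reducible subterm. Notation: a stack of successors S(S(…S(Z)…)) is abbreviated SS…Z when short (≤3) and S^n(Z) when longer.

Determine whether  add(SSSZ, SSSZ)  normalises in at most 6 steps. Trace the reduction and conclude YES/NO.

Answer: YES — reaches normal form S^6(Z) in 4 ≤ 6 steps

Reduction:
  start: add(SSSZ, SSSZ)
  [1] S(add(SSZ, SSSZ))
  [2] S(S(add(SZ, SSSZ)))
  [3] S(S(S(add(Z, SSSZ))))
  [4] S^6(Z)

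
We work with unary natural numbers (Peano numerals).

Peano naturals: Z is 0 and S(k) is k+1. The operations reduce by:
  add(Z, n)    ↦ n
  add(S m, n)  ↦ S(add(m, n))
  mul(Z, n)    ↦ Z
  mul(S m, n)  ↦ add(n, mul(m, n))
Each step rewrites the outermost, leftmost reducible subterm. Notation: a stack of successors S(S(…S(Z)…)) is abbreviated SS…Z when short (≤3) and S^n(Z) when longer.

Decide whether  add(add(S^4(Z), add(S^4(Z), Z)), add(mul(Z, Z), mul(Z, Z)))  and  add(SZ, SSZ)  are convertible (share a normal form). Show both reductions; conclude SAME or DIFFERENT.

Answer: DIFFERENT — A ⇓ S^8(Z), B ⇓ SSSZ

Working:
Term A:
  start: add(add(S^4(Z), add(S^4(Z), Z)), add(mul(Z, Z), mul(Z, Z)))
  →1  add(S(add(SSSZ, add(S^4(Z), Z))), add(mul(Z, Z), mul(Z, Z)))
  →2  S(add(add(SSSZ, add(S^4(Z), Z)), add(mul(Z, Z), mul(Z, Z))))
  →3  S(add(S(add(SSZ, add(S^4(Z), Z))), add(mul(Z, Z), mul(Z, Z))))
  →4  S(S(add(add(SSZ, add(S^4(Z), Z)), add(mul(Z, Z), mul(Z, Z)))))
  →5  S(S(add(S(add(SZ, add(S^4(Z), Z))), add(mul(Z, Z), mul(Z, Z)))))
  →6  S(S(S(add(add(SZ, add(S^4(Z), Z)), add(mul(Z, Z), mul(Z, Z))))))
  →7  S(S(S(add(S(add(Z, add(S^4(Z), Z))), add(mul(Z, Z), mul(Z, Z))))))
  →8  S(S(S(S(add(add(Z, add(S^4(Z), Z)), add(mul(Z, Z), mul(Z, Z)))))))
  →9  S(S(S(S(add(add(S^4(Z), Z), add(mul(Z, Z), mul(Z, Z)))))))
  →10  S(S(S(S(add(S(add(SSSZ, Z)), add(mul(Z, Z), mul(Z, Z)))))))
  →11  S(S(S(S(S(add(add(SSSZ, Z), add(mul(Z, Z), mul(Z, Z))))))))
  →12  S(S(S(S(S(add(S(add(SSZ, Z)), add(mul(Z, Z), mul(Z, Z))))))))
  →13  S(S(S(S(S(S(add(add(SSZ, Z), add(mul(Z, Z), mul(Z, Z)))))))))
  →14  S(S(S(S(S(S(add(S(add(SZ, Z)), add(mul(Z, Z), mul(Z, Z)))))))))
  →15  S(S(S(S(S(S(S(add(add(SZ, Z), add(mul(Z, Z), mul(Z, Z))))))))))
  →16  S(S(S(S(S(S(S(add(S(add(Z, Z)), add(mul(Z, Z), mul(Z, Z))))))))))
  →17  S(S(S(S(S(S(S(S(add(add(Z, Z), add(mul(Z, Z), mul(Z, Z)))))))))))
  →18  S(S(S(S(S(S(S(S(add(Z, add(mul(Z, Z), mul(Z, Z)))))))))))
  →19  S(S(S(S(S(S(S(S(add(mul(Z, Z), mul(Z, Z))))))))))
  →20  S(S(S(S(S(S(S(S(add(Z, mul(Z, Z))))))))))
  →21  S(S(S(S(S(S(S(S(mul(Z, Z)))))))))
  →22  S^8(Z)

Term B:
  start: add(SZ, SSZ)
  →1  S(add(Z, SSZ))
  →2  SSSZ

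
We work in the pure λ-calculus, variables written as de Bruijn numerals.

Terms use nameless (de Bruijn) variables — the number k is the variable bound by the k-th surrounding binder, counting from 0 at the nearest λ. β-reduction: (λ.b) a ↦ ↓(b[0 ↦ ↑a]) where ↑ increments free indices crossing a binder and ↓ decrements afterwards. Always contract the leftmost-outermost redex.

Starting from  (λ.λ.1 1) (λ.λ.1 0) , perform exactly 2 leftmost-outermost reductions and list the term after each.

Answer: after 2 steps: λ.λ.(λ.λ.1 0) 0

Reduction:
  start: (λ.λ.1 1) (λ.λ.1 0)
  step 1: λ.(λ.λ.1 0) (λ.λ.1 0)
  step 2: λ.λ.(λ.λ.1 0) 0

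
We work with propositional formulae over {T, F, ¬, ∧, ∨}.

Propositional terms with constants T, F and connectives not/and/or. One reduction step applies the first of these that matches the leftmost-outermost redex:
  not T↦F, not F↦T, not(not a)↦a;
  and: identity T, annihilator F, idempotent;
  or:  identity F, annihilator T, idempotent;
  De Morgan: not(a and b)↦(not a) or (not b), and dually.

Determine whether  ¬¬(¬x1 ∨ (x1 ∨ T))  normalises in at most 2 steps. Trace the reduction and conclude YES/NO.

Answer: NO — after 2 steps the term is ¬x1 ∨ T, not yet normal

Working:
  start: ¬¬(¬x1 ∨ (x1 ∨ T))
  →1  ¬x1 ∨ (x1 ∨ T)
  →2  ¬x1 ∨ T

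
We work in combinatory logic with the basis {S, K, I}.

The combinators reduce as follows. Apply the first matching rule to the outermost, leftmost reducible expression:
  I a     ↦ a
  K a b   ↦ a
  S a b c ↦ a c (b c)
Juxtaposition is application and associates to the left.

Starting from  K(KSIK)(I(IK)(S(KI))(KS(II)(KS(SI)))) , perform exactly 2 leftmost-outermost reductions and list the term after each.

Answer: after 2 steps: SK

Working:
  start: K(KSIK)(I(IK)(S(KI))(KS(II)(KS(SI))))
  step 1: KSIK
  step 2: SK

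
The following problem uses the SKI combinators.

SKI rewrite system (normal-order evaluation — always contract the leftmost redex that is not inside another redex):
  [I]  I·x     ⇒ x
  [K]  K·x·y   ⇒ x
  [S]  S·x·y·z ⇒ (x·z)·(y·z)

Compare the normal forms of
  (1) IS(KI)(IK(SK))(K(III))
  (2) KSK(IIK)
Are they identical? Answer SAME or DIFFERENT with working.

Term A:
  start: IS(KI)(IK(SK))(K(III))
  step 1: S(KI)(IK(SK))(K(III))
  step 2: KI(K(III))(IK(SK)(K(III)))
  step 3: I(IK(SK)(K(III)))
  step 4: IK(SK)(K(III))
  step 5: K(SK)(K(III))
  step 6: SK

Term B:
  start: KSK(IIK)
  step 1: S(IIK)
  step 2: S(IK)
  step 3: SK

Answer: SAME — A ⇓ SK, B ⇓ SK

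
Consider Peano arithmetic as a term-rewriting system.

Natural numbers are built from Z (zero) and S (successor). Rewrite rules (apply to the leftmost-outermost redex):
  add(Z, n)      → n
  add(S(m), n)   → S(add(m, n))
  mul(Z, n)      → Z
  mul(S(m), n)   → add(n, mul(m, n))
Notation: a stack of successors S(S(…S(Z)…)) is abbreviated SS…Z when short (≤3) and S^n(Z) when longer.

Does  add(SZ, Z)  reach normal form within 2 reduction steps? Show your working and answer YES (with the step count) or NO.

  start: add(SZ, Z)
  step 1: S(add(Z, Z))
  step 2: SZ

Answer: YES — reaches normal form SZ in 2 ≤ 2 steps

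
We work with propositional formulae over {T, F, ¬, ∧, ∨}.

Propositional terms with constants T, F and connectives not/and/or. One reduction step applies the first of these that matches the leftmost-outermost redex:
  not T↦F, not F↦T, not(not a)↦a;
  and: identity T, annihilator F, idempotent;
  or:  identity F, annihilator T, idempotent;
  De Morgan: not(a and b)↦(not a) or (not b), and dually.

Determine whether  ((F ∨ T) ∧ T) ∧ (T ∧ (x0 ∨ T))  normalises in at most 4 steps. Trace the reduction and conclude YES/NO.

  start: ((F ∨ T) ∧ T) ∧ (T ∧ (x0 ∨ T))
  [1] (F ∨ T) ∧ (T ∧ (x0 ∨ T))
  [2] T ∧ (T ∧ (x0 ∨ T))
  [3] T ∧ (x0 ∨ T)
  [4] x0 ∨ T

Answer: NO — after 4 steps the term is x0 ∨ T, not yet normal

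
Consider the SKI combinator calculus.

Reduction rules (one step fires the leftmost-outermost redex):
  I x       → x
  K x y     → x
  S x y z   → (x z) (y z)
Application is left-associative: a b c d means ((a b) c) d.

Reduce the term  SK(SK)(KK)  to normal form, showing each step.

  start: SK(SK)(KK)
  [1] K(KK)(SK(KK))
  [2] KK

Answer: normal form = KK  (in 2 steps)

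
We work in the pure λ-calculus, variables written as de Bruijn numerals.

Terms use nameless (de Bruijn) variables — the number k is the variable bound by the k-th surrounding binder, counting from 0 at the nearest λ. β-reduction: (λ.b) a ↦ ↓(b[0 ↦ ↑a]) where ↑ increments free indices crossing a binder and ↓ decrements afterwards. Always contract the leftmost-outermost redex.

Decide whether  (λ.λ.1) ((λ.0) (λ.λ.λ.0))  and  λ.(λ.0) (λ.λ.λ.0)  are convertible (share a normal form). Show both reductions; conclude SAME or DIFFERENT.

Answer: SAME — A ⇓ λ.λ.λ.λ.0, B ⇓ λ.λ.λ.λ.0

Working:
Term A:
  start: (λ.λ.1) ((λ.0) (λ.λ.λ.0))
  →1  λ.(λ.0) (λ.λ.λ.0)
  →2  λ.λ.λ.λ.0

Term B:
  start: λ.(λ.0) (λ.λ.λ.0)
  →1  λ.λ.λ.λ.0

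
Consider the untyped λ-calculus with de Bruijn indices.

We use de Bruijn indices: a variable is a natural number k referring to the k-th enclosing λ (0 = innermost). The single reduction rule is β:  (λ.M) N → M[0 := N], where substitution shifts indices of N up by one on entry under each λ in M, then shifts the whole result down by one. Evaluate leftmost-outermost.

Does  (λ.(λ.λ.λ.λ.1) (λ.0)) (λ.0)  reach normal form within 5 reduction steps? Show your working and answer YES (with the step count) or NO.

Answer: YES — reaches normal form λ.λ.λ.1 in 2 ≤ 5 steps

Reduction:
  start: (λ.(λ.λ.λ.λ.1) (λ.0)) (λ.0)
  →1  (λ.λ.λ.λ.1) (λ.0)
  →2  λ.λ.λ.1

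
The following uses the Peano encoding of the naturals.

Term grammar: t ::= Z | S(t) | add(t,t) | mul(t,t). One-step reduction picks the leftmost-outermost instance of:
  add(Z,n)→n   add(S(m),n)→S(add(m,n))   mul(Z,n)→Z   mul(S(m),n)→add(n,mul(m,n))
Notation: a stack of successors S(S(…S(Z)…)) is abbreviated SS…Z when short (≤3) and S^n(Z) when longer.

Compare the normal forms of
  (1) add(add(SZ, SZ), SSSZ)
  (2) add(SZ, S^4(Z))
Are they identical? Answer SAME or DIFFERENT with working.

Term A:
  start: add(add(SZ, SZ), SSSZ)
  [1] add(S(add(Z, SZ)), SSSZ)
  [2] S(add(add(Z, SZ), SSSZ))
  [3] S(add(SZ, SSSZ))
  [4] S(S(add(Z, SSSZ)))
  [5] S^5(Z)

Term B:
  start: add(SZ, S^4(Z))
  [1] S(add(Z, S^4(Z)))
  [2] S^5(Z)

Answer: SAME — A ⇓ S^5(Z), B ⇓ S^5(Z)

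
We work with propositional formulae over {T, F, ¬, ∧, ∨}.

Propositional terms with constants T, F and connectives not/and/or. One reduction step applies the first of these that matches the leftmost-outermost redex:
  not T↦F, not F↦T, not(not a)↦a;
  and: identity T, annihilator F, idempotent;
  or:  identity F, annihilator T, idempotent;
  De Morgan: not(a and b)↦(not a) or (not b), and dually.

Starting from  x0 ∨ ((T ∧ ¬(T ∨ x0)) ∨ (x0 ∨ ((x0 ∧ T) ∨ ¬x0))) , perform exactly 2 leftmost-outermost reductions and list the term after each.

Answer: after 2 steps: x0 ∨ ((¬T ∧ ¬x0) ∨ (x0 ∨ ((x0 ∧ T) ∨ ¬x0)))

Working:
  start: x0 ∨ ((T ∧ ¬(T ∨ x0)) ∨ (x0 ∨ ((x0 ∧ T) ∨ ¬x0)))
  step 1: x0 ∨ (¬(T ∨ x0) ∨ (x0 ∨ ((x0 ∧ T) ∨ ¬x0)))
  step 2: x0 ∨ ((¬T ∧ ¬x0) ∨ (x0 ∨ ((x0 ∧ T) ∨ ¬x0)))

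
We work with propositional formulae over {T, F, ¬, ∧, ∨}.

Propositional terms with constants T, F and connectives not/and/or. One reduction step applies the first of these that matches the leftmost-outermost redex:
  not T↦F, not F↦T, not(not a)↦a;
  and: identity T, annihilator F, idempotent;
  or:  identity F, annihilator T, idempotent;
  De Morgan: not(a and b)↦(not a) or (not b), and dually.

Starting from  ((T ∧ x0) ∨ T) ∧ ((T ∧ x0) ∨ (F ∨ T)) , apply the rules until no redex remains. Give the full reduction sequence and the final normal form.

Answer: normal form = T  (in 5 steps)

Reduction:
  start: ((T ∧ x0) ∨ T) ∧ ((T ∧ x0) ∨ (F ∨ T))
  [1] T ∧ ((T ∧ x0) ∨ (F ∨ T))
  [2] (T ∧ x0) ∨ (F ∨ T)
  [3] x0 ∨ (F ∨ T)
  [4] x0 ∨ T
  [5] T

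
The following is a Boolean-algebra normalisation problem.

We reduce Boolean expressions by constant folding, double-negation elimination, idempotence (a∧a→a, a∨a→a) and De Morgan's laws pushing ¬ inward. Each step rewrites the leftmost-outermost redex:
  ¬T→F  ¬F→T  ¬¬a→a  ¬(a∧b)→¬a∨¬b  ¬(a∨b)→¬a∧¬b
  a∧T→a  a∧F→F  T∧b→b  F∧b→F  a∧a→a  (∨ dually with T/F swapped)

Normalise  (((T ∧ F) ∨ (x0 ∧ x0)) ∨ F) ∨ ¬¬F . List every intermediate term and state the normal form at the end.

  start: (((T ∧ F) ∨ (x0 ∧ x0)) ∨ F) ∨ ¬¬F
  step 1: ((T ∧ F) ∨ (x0 ∧ x0)) ∨ ¬¬F
  step 2: (F ∨ (x0 ∧ x0)) ∨ ¬¬F
  step 3: (x0 ∧ x0) ∨ ¬¬F
  step 4: x0 ∨ ¬¬F
  step 5: x0 ∨ F
  step 6: x0

Answer: normal form = x0  (in 6 steps)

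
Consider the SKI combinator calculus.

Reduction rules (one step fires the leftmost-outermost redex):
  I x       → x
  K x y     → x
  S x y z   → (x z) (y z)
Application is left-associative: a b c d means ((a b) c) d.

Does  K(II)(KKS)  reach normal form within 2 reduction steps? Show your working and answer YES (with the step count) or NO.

Answer: YES — reaches normal form I in 2 ≤ 2 steps

Working:
  start: K(II)(KKS)
  →1  II
  →2  I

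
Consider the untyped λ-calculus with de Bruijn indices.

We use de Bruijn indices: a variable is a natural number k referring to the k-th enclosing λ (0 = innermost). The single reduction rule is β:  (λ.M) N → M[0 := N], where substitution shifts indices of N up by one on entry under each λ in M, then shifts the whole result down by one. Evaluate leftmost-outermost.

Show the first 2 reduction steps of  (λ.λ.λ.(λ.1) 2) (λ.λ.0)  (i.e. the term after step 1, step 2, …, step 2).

Answer: after 2 steps: λ.λ.0

Reduction:
  start: (λ.λ.λ.(λ.1) 2) (λ.λ.0)
  [1] λ.λ.(λ.1) (λ.λ.0)
  [2] λ.λ.0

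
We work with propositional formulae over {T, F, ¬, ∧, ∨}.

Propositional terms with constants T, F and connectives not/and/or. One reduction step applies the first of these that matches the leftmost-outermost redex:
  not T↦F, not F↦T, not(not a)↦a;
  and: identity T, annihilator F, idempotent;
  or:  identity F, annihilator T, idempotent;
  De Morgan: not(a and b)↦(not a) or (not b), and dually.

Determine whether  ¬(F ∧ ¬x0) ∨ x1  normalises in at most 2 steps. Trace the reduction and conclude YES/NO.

Answer: NO — after 2 steps the term is (T ∨ ¬¬x0) ∨ x1, not yet normal

Working:
  start: ¬(F ∧ ¬x0) ∨ x1
  →1  (¬F ∨ ¬¬x0) ∨ x1
  →2  (T ∨ ¬¬x0) ∨ x1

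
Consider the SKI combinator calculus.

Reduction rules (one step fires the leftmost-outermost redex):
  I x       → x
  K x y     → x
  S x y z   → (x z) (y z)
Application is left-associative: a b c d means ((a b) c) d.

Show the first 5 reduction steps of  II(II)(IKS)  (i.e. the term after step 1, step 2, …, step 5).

  start: II(II)(IKS)
  [1] I(II)(IKS)
  [2] II(IKS)
  [3] I(IKS)
  [4] IKS
  [5] KS

Answer: after 5 steps: KS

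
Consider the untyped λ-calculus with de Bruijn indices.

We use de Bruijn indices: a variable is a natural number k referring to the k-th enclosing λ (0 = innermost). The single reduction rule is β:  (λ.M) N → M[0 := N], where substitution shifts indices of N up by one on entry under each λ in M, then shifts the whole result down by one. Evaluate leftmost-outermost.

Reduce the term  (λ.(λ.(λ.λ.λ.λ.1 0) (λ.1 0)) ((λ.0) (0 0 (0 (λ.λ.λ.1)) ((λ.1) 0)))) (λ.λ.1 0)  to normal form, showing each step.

Answer: normal form = λ.λ.λ.1 0  (in 3 steps)

Reduction:
  start: (λ.(λ.(λ.λ.λ.λ.1 0) (λ.1 0)) ((λ.0) (0 0 (0 (λ.λ.λ.1)) ((λ.1) 0)))) (λ.λ.1 0)
  →1  (λ.(λ.λ.λ.λ.1 0) (λ.1 0)) ((λ.0) ((λ.λ.1 0) (λ.λ.1 0) ((λ.λ.1 0) (λ.λ.λ.1)) ((λ.λ.λ.1 0) (λ.λ.1 0))))
  →2  (λ.λ.λ.λ.1 0) (λ.(λ.0) ((λ.λ.1 0) (λ.λ.1 0) ((λ.λ.1 0) (λ.λ.λ.1)) ((λ.λ.λ.1 0) (λ.λ.1 0))) 0)
  →3  λ.λ.λ.1 0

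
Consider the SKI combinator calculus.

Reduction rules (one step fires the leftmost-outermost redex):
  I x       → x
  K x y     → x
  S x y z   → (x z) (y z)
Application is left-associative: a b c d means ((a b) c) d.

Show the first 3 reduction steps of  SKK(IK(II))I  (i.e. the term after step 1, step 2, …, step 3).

  start: SKK(IK(II))I
  [1] K(IK(II))(K(IK(II)))I
  [2] IK(II)I
  [3] K(II)I

Answer: after 3 steps: K(II)I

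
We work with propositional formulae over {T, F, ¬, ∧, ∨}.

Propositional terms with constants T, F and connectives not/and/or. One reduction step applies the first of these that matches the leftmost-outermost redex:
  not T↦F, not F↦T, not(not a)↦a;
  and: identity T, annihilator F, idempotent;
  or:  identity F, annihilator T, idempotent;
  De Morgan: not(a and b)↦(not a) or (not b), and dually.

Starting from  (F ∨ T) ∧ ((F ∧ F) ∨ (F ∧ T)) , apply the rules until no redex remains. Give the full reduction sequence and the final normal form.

Answer: normal form = F  (in 5 steps)

Working:
  start: (F ∨ T) ∧ ((F ∧ F) ∨ (F ∧ T))
  [1] T ∧ ((F ∧ F) ∨ (F ∧ T))
  [2] (F ∧ F) ∨ (F ∧ T)
  [3] F ∨ (F ∧ T)
  [4] F ∧ T
  [5] F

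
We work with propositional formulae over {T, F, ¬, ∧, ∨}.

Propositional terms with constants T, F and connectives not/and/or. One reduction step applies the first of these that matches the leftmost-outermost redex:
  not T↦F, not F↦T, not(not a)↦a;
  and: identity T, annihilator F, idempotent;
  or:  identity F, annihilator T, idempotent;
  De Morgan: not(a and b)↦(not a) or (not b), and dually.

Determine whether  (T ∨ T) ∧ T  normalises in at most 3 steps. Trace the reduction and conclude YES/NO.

  start: (T ∨ T) ∧ T
  →1  T ∨ T
  →2  T

Answer: YES — reaches normal form T in 2 ≤ 3 steps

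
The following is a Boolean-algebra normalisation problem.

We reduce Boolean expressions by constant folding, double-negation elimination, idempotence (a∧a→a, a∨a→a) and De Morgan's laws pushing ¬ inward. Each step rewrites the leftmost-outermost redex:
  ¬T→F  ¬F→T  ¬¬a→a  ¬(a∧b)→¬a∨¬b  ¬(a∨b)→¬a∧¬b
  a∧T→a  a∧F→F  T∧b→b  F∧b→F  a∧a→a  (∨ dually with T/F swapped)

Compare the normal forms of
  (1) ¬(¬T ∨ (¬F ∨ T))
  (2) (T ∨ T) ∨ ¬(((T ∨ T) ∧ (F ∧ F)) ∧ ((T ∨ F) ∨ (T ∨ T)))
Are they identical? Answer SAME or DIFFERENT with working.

Answer: DIFFERENT — A ⇓ F, B ⇓ T

Reduction:
Term A:
  start: ¬(¬T ∨ (¬F ∨ T))
  [1] ¬¬T ∧ ¬(¬F ∨ T)
  [2] T ∧ ¬(¬F ∨ T)
  [3] ¬(¬F ∨ T)
  [4] ¬¬F ∧ ¬T
  [5] F ∧ ¬T
  [6] F

Term B:
  start: (T ∨ T) ∨ ¬(((T ∨ T) ∧ (F ∧ F)) ∧ ((T ∨ F) ∨ (T ∨ T)))
  [1] T ∨ ¬(((T ∨ T) ∧ (F ∧ F)) ∧ ((T ∨ F) ∨ (T ∨ T)))
  [2] T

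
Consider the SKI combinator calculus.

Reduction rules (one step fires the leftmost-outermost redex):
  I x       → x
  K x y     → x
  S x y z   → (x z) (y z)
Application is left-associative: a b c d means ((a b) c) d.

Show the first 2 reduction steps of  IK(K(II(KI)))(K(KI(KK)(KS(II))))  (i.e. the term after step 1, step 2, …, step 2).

Answer: after 2 steps: K(II(KI))

Working:
  start: IK(K(II(KI)))(K(KI(KK)(KS(II))))
  [1] K(K(II(KI)))(K(KI(KK)(KS(II))))
  [2] K(II(KI))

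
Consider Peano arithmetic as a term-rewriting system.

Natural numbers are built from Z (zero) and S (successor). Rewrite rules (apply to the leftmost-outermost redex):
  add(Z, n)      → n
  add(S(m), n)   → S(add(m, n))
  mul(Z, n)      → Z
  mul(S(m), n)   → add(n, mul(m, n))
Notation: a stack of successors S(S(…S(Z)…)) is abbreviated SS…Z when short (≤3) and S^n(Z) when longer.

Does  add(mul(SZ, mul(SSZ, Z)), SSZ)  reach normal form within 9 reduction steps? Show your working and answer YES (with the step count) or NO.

  start: add(mul(SZ, mul(SSZ, Z)), SSZ)
  step 1: add(add(mul(SSZ, Z), mul(Z, mul(SSZ, Z))), SSZ)
  step 2: add(add(add(Z, mul(SZ, Z)), mul(Z, mul(SSZ, Z))), SSZ)
  step 3: add(add(mul(SZ, Z), mul(Z, mul(SSZ, Z))), SSZ)
  step 4: add(add(add(Z, mul(Z, Z)), mul(Z, mul(SSZ, Z))), SSZ)
  step 5: add(add(mul(Z, Z), mul(Z, mul(SSZ, Z))), SSZ)
  step 6: add(add(Z, mul(Z, mul(SSZ, Z))), SSZ)
  step 7: add(mul(Z, mul(SSZ, Z)), SSZ)
  step 8: add(Z, SSZ)
  step 9: SSZ

Answer: YES — reaches normal form SSZ in 9 ≤ 9 steps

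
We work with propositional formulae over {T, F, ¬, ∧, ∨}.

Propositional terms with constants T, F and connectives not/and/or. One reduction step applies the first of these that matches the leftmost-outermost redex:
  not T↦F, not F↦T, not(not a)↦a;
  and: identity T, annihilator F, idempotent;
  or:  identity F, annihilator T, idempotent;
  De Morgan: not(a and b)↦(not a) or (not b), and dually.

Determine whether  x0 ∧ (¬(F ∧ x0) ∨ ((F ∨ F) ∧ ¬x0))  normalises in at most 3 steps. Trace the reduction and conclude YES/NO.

  start: x0 ∧ (¬(F ∧ x0) ∨ ((F ∨ F) ∧ ¬x0))
  [1] x0 ∧ ((¬F ∨ ¬x0) ∨ ((F ∨ F) ∧ ¬x0))
  [2] x0 ∧ ((T ∨ ¬x0) ∨ ((F ∨ F) ∧ ¬x0))
  [3] x0 ∧ (T ∨ ((F ∨ F) ∧ ¬x0))

Answer: NO — after 3 steps the term is x0 ∧ (T ∨ ((F ∨ F) ∧ ¬x0)), not yet normal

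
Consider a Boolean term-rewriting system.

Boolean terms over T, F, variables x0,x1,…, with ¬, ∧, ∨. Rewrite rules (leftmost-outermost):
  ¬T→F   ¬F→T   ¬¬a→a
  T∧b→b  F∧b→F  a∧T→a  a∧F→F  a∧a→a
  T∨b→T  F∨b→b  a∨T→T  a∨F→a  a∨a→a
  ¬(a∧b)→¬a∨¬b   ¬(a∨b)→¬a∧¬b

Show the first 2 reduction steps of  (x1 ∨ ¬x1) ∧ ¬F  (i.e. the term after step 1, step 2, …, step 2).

Answer: after 2 steps: x1 ∨ ¬x1

Derivation:
  start: (x1 ∨ ¬x1) ∧ ¬F
  →1  (x1 ∨ ¬x1) ∧ T
  →2  x1 ∨ ¬x1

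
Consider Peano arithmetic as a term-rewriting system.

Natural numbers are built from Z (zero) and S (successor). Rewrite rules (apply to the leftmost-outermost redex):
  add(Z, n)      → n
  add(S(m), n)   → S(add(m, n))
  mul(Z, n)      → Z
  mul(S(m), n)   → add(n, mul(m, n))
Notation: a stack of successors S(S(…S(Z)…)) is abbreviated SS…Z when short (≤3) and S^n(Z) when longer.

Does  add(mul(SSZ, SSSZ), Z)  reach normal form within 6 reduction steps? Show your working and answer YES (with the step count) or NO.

  start: add(mul(SSZ, SSSZ), Z)
  →1  add(add(SSSZ, mul(SZ, SSSZ)), Z)
  →2  add(S(add(SSZ, mul(SZ, SSSZ))), Z)
  →3  S(add(add(SSZ, mul(SZ, SSSZ)), Z))
  →4  S(add(S(add(SZ, mul(SZ, SSSZ))), Z))
  →5  S(S(add(add(SZ, mul(SZ, SSSZ)), Z)))
  →6  S(S(add(S(add(Z, mul(SZ, SSSZ))), Z)))

Answer: NO — after 6 steps the term is S(S(add(S(add(Z, mul(SZ, SSSZ))), Z))), not yet normal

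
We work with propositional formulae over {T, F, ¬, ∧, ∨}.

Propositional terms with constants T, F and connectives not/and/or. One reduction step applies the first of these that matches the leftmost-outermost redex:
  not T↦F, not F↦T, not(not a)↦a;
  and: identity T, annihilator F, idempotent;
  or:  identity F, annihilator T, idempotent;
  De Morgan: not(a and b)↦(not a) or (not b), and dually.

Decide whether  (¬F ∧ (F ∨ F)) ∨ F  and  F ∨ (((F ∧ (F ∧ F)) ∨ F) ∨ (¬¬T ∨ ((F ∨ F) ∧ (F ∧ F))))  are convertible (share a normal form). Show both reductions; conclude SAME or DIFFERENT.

Answer: DIFFERENT — A ⇓ F, B ⇓ T

Reduction:
Term A:
  start: (¬F ∧ (F ∨ F)) ∨ F
  step 1: ¬F ∧ (F ∨ F)
  step 2: T ∧ (F ∨ F)
  step 3: F ∨ F
  step 4: F

Term B:
  start: F ∨ (((F ∧ (F ∧ F)) ∨ F) ∨ (¬¬T ∨ ((F ∨ F) ∧ (F ∧ F))))
  step 1: ((F ∧ (F ∧ F)) ∨ F) ∨ (¬¬T ∨ ((F ∨ F) ∧ (F ∧ F)))
  step 2: (F ∧ (F ∧ F)) ∨ (¬¬T ∨ ((F ∨ F) ∧ (F ∧ F)))
  step 3: F ∨ (¬¬T ∨ ((F ∨ F) ∧ (F ∧ F)))
  step 4: ¬¬T ∨ ((F ∨ F) ∧ (F ∧ F))
  step 5: T ∨ ((F ∨ F) ∧ (F ∧ F))
  step 6: T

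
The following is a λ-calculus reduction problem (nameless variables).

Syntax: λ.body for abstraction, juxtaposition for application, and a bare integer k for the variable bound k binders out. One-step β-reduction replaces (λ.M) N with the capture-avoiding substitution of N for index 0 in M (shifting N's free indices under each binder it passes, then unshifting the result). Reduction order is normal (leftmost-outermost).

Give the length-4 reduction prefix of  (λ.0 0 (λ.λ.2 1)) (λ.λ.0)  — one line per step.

  start: (λ.0 0 (λ.λ.2 1)) (λ.λ.0)
  →1  (λ.λ.0) (λ.λ.0) (λ.λ.(λ.λ.0) 1)
  →2  (λ.0) (λ.λ.(λ.λ.0) 1)
  →3  λ.λ.(λ.λ.0) 1
  →4  λ.λ.λ.0

Answer: after 4 steps: λ.λ.λ.0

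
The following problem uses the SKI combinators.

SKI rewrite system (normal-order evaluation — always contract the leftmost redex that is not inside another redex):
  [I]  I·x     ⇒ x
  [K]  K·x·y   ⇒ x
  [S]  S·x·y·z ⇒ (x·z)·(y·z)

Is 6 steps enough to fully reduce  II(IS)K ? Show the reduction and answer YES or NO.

  start: II(IS)K
  [1] I(IS)K
  [2] ISK
  [3] SK

Answer: YES — reaches normal form SK in 3 ≤ 6 steps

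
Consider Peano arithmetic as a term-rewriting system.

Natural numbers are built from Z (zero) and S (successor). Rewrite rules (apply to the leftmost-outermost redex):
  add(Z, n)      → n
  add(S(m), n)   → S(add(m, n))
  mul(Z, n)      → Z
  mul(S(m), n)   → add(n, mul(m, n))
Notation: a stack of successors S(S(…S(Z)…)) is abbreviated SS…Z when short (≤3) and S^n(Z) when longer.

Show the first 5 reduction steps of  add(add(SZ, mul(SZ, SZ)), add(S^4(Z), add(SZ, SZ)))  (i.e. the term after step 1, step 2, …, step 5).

Answer: after 5 steps: S(add(S(add(Z, mul(Z, SZ))), add(S^4(Z), add(SZ, SZ))))

Reduction:
  start: add(add(SZ, mul(SZ, SZ)), add(S^4(Z), add(SZ, SZ)))
  →1  add(S(add(Z, mul(SZ, SZ))), add(S^4(Z), add(SZ, SZ)))
  →2  S(add(add(Z, mul(SZ, SZ)), add(S^4(Z), add(SZ, SZ))))
  →3  S(add(mul(SZ, SZ), add(S^4(Z), add(SZ, SZ))))
  →4  S(add(add(SZ, mul(Z, SZ)), add(S^4(Z), add(SZ, SZ))))
  →5  S(add(S(add(Z, mul(Z, SZ))), add(S^4(Z), add(SZ, SZ))))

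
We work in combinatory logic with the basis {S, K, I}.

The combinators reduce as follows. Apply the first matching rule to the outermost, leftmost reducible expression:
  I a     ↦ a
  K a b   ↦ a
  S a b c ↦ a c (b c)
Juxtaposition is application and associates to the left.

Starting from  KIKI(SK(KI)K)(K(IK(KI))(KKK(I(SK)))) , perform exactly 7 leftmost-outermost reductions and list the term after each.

Answer: after 7 steps: K(K(KI))

Reduction:
  start: KIKI(SK(KI)K)(K(IK(KI))(KKK(I(SK))))
  step 1: II(SK(KI)K)(K(IK(KI))(KKK(I(SK))))
  step 2: I(SK(KI)K)(K(IK(KI))(KKK(I(SK))))
  step 3: SK(KI)K(K(IK(KI))(KKK(I(SK))))
  step 4: KK(KIK)(K(IK(KI))(KKK(I(SK))))
  step 5: K(K(IK(KI))(KKK(I(SK))))
  step 6: K(IK(KI))
  step 7: K(K(KI))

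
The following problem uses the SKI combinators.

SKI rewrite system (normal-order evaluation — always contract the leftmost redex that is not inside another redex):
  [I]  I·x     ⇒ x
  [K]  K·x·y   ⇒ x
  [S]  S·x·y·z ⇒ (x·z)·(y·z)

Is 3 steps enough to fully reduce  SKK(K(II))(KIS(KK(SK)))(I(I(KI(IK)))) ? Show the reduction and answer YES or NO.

  start: SKK(K(II))(KIS(KK(SK)))(I(I(KI(IK))))
  step 1: K(K(II))(K(K(II)))(KIS(KK(SK)))(I(I(KI(IK))))
  step 2: K(II)(KIS(KK(SK)))(I(I(KI(IK))))
  step 3: II(I(I(KI(IK))))

Answer: NO — after 3 steps the term is II(I(I(KI(IK)))), not yet normal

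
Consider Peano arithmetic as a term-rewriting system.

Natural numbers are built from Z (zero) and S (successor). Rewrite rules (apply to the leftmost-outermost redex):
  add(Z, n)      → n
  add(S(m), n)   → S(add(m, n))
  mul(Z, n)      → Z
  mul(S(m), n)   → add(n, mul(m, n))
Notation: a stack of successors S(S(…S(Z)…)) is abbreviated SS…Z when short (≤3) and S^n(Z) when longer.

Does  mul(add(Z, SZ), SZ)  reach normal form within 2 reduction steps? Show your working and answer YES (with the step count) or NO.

  start: mul(add(Z, SZ), SZ)
  →1  mul(SZ, SZ)
  →2  add(SZ, mul(Z, SZ))

Answer: NO — after 2 steps the term is add(SZ, mul(Z, SZ)), not yet normal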